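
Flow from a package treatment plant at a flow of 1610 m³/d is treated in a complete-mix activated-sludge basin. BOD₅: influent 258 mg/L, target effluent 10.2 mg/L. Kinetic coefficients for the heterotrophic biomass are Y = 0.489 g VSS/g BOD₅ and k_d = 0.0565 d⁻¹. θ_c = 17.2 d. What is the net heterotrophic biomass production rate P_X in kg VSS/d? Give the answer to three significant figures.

Y_obs = Y / (1 + k_d θ_c) = 0.489 / (1 + 0.0565 × 17.2) = 0.489 / 1.972 = 0.2480.
Mass of BOD₅ removed per day: Q(S₀ − S) = 1610 × 247.8 g/m³ = 399.0 kg/d.
Net biomass production P_X = Y_obs × Q·(S₀ − S) = 0.2480 × 399.0 = 98.94 kg VSS/d.

P_X ≈ 98.9 kg VSS/d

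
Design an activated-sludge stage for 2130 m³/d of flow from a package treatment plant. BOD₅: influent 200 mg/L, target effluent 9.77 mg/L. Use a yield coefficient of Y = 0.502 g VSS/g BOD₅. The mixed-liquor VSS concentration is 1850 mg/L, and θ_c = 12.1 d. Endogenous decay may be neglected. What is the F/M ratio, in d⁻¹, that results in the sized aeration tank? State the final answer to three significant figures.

Biomass mass balance (decay neglected): V·X = Y·Q·(S₀ − S)·θ_c, so V = 0.502 × 2130 × (200 − 9.77) × 12.1 / 1850 = 1330 m³.
Food-to-microorganism ratio F/M = Q S₀ / (V X) = 2130 × 200 / (1330 × 1850) = 0.1731 d⁻¹.

F/M ≈ 0.173 d⁻¹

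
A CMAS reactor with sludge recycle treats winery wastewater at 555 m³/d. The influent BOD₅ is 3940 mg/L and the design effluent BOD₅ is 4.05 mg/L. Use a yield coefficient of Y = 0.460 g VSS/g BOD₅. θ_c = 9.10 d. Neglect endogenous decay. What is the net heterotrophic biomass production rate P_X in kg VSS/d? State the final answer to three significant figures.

Since k_d ≈ 0, Y_obs = Y = 0.460 g VSS/g BOD₅.
Mass of BOD₅ removed per day: Q(S₀ − S) = 555 × 3936 g/m³ = 2184 kg/d.
So the net sludge growth is P_X = 0.4600 × 2184 = 1005 kg VSS/d.

P_X ≈ 1000 kg VSS/d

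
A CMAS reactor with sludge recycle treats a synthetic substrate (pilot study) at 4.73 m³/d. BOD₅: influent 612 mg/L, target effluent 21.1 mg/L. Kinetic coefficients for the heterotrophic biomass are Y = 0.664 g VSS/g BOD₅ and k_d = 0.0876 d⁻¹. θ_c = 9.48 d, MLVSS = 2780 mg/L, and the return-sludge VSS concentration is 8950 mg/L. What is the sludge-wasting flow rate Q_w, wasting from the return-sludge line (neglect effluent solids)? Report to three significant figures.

Steady-state biomass mass balance: V·X·(1 + k_d·θ_c) = Y·Q·(S₀ − S)·θ_c, so V = 0.664 × 4.73 × (612 − 21.1) × 9.48 / [2780 × (1 + 0.0876 × 9.48)] = 1.76×10^4 / 5089 = 3.457 m³.
θ_c = V·X/(Q_w·X_r) when wasting from the recycle, so Q_w = V·X/(θ_c·X_r) = 3.457 × 2780 / (9.48 × 8950) = 0.1133 m³/d.

Q_w ≈ 0.113 m³/d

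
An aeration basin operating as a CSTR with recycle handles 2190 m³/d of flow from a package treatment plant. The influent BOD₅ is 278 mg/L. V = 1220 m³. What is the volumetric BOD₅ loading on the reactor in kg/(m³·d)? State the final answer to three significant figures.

L_v ≈ 0.499 kg BOD₅/(m³·d)

Volumetric loading L_v = Q·S₀ / V = 2190 × 278 g/m³ / 1220 m³ = 499.0 g/(m³·d) = 0.4990 kg BOD₅/(m³·d).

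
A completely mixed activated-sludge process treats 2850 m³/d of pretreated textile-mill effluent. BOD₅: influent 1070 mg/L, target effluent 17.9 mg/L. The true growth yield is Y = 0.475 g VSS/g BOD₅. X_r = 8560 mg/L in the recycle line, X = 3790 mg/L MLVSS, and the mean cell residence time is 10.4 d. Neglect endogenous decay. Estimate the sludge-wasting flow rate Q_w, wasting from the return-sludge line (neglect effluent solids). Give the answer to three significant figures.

Biomass mass balance (decay neglected): V·X = Y·Q·(S₀ − S)·θ_c, so V = 0.475 × 2850 × (1070 − 17.9) × 10.4 / 3790 = 3908 m³.
Q_w = (V·X)/(θ_c X_r) = 3908 × 3790 / (10.4 × 8560) = 166.4 m³/d.

Q_w ≈ 166 m³/d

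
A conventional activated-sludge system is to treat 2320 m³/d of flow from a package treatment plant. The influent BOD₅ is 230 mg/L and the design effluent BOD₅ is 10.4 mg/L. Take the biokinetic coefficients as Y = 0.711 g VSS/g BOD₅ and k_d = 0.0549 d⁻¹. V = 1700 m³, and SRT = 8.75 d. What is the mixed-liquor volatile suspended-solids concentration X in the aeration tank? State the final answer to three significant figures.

X ≈ 1260 mg/L

X = Y·Q·ΔS·θ_c / [V·(1 + k_d θ_c)] = 0.711 × 2320 × (230 − 10.4) × 8.75 / [1700 × (1 + 0.0549 × 8.75)] = 1259 mg/L.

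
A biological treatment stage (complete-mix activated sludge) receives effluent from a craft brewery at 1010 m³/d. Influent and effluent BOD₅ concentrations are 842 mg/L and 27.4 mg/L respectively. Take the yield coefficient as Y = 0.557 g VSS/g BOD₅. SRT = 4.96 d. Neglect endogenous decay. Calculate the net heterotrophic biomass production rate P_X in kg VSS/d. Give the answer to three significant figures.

With endogenous decay neglected, the observed yield equals the true yield: Y_obs = Y = 0.557 g VSS/g BOD₅.
ΔS = 842 − 27.4 = 814.6 mg/L, so the substrate removal rate is 1010 × 814.6/1000 = 822.7 kg BOD₅/d.
P_X = Y_obs · Q(S₀ − S) = 0.5570 × 822.7 = 458.3 kg VSS/d.

P_X ≈ 458 kg VSS/d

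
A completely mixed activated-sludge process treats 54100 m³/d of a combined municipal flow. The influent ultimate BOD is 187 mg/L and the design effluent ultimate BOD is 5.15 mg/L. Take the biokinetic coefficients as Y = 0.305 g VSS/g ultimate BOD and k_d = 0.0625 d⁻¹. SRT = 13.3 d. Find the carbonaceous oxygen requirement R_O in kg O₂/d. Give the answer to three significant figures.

Observed yield with endogenous decay: Y_obs = Y / (1 + k_d·θ_c) = 0.305 / (1 + 0.0625 × 13.3) = 0.305 / 1.831 = 0.1666 g VSS/g ultimate BOD.
Mass of ultimate BOD removed per day: Q(S₀ − S) = 54100 × 181.8 g/m³ = 9838 kg/d.
Net sludge production P_X = 0.1666 × 9838 = 1639 kg VSS/d.
Carbonaceous O₂ demand = substrate oxidised − cell-mass equivalent = 9838 − 1.42 × 1639 = 7511 kg O₂/d.

R_O ≈ 7510 kg O₂/d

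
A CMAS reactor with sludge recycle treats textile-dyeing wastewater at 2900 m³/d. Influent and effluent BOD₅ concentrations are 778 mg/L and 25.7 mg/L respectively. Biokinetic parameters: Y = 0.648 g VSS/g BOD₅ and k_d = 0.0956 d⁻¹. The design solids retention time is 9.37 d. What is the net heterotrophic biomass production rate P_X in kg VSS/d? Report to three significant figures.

P_X ≈ 746 kg VSS/d

Y_obs = Y / (1 + k_d θ_c) = 0.648 / (1 + 0.0956 × 9.37) = 0.648 / 1.896 = 0.3418.
Mass of BOD₅ removed per day: Q(S₀ − S) = 2900 × 752.3 g/m³ = 2182 kg/d.
P_X = Y_obs · Q(S₀ − S) = 0.3418 × 2182 = 745.7 kg VSS/d.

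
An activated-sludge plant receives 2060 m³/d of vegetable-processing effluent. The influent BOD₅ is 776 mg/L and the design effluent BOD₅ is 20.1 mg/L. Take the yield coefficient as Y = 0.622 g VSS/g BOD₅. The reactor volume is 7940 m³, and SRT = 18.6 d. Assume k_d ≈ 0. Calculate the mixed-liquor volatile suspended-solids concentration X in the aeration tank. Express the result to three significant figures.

X = Y·Q·ΔS·θ_c / V = 0.622 × 2060 × (776 − 20.1) × 18.6 / 7940 = 2269 mg/L.

X ≈ 2270 mg/L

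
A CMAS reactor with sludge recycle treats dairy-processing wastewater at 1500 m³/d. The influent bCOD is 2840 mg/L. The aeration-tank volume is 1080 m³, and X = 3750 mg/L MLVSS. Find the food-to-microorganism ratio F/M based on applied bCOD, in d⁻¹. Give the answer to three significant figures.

Food-to-microorganism ratio F/M = Q S₀ / (V X) = 1500 × 2840 / (1080 × 3750) = 1.052 d⁻¹.

F/M ≈ 1.05 d⁻¹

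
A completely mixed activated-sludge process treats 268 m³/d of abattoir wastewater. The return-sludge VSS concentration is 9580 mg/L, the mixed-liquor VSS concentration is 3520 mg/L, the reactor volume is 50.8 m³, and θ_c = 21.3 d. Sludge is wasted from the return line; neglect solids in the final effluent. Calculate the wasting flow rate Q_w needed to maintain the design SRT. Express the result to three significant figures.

Q_w ≈ 0.876 m³/d

θ_c = V·X/(Q_w·X_r) when wasting from the recycle, so Q_w = V·X/(θ_c·X_r) = 50.80 × 3520 / (21.3 × 9580) = 0.8763 m³/d.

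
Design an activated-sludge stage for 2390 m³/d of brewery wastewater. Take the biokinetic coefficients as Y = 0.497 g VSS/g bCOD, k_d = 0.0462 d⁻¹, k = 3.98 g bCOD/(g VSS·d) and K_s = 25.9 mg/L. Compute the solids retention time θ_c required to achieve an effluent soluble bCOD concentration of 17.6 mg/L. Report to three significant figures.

θ_c ≈ 1.33 d

At the target effluent, Y k S/(K_s+S) = 0.497×3.98×17.6/43.50 = 0.8003 d⁻¹.
1/θ_c = 0.8003 − 0.0462 = 0.7541 d⁻¹, so θ_c = 1.326 d.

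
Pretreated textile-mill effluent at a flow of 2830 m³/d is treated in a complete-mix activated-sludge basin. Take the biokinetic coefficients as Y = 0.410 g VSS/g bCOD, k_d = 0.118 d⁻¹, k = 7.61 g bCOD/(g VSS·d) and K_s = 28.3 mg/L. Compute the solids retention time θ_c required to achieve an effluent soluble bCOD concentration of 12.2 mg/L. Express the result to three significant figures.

θ_c ≈ 1.22 d

At the target effluent, Y k S/(K_s+S) = 0.410×7.61×12.2/40.50 = 0.9399 d⁻¹.
θ_c = 1/(μ − k_d) = 1/(0.9399 − 0.118) = 1/0.8219 = 1.217 d.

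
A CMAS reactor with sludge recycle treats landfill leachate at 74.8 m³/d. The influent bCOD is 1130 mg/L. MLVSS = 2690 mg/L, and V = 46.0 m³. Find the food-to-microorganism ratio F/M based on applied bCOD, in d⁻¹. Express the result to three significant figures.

F/M = Q·S₀ / (V·X) = 74.8 × 1130 / (46.00 × 2690) = 0.6831 g bCOD·(g VSS·d)⁻¹.

F/M ≈ 0.683 d⁻¹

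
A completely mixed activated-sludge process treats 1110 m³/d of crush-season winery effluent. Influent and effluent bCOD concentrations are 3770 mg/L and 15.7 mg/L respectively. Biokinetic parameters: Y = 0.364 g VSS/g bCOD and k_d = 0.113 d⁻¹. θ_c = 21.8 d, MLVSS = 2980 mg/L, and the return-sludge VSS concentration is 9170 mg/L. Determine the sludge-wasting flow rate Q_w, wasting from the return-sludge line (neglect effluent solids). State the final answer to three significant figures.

Q_w ≈ 47.8 m³/d

Steady-state biomass mass balance: V·X·(1 + k_d·θ_c) = Y·Q·(S₀ − S)·θ_c, so V = 0.364 × 1110 × (3770 − 15.7) × 21.8 / [2980 × (1 + 0.113 × 21.8)] = 3.31×10^7 / 10321 = 3204 m³.
Wasting from the return line (neglecting effluent solids): Q_w = V·X / (θ_c·X_r) = 3204 × 2980 / (21.8 × 9170) = 47.76 m³/d.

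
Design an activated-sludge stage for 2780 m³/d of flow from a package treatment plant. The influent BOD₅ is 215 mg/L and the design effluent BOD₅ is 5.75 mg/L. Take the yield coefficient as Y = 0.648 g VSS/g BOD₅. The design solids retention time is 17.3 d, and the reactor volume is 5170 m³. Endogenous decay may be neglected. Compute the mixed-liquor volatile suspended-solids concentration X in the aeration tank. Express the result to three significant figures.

X ≈ 1260 mg/L

From V·X = Y·Q·(S₀ − S)·θ_c (decay neglected): X = 0.648 × 2780 × (215 − 5.75) × 17.3 / 5170 = 1261 mg/L.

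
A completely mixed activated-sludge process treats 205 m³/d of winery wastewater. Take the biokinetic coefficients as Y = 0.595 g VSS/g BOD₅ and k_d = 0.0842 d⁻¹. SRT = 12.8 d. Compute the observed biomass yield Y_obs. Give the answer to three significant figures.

Observed yield with endogenous decay: Y_obs = Y / (1 + k_d·θ_c) = 0.595 / (1 + 0.0842 × 12.8) = 0.595 / 2.078 = 0.2864 g VSS/g BOD₅.

Y_obs ≈ 0.286 g VSS/g BOD₅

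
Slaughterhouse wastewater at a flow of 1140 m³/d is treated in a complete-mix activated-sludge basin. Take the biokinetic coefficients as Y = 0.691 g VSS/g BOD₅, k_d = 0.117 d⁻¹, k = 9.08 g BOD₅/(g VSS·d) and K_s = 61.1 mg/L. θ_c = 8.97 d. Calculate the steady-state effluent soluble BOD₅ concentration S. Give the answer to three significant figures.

For a completely mixed reactor with recycle the Lawrence–McCarty relation gives S = K_s·(1 + k_d·θ_c) / [θ_c·(Y·k − k_d) − 1] = 61.1 × (1 + 0.117 × 8.97) / [8.97 × (0.691 × 9.08 − 0.117) − 1] = 125.2 / 54.23 = 2.309 mg/L.

S ≈ 2.31 mg/L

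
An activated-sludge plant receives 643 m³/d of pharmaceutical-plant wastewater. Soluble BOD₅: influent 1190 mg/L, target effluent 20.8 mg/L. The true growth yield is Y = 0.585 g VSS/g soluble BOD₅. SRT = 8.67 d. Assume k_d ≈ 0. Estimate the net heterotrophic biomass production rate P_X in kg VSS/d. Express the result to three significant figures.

Since k_d ≈ 0, Y_obs = Y = 0.585 g VSS/g soluble BOD₅.
Q·(S₀ − S) = 643 × (1190 − 20.8) × 10⁻³ = 751.8 kg/d removed.
Net biomass production P_X = Y_obs × Q·(S₀ − S) = 0.5850 × 751.8 = 439.8 kg VSS/d.

P_X ≈ 440 kg VSS/d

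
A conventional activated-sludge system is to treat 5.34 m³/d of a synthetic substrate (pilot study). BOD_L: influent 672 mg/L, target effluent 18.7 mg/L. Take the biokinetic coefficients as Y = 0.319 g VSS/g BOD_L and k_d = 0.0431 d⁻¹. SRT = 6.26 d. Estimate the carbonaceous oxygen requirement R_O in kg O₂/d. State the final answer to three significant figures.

The observed yield is Y_obs = Y/(1 + k_d·θ_c) = 0.319 / (1 + 0.0431 × 6.26) = 0.319 / 1.270 = 0.2512 g VSS per g BOD_L removed.
Substrate removed = Q·(S₀ − S) = 5.34 m³/d × (672 − 18.7) g/m³ = 3.49×10^3 g/d = 3.489 kg/d.
Net sludge production P_X = 0.2512 × 3.489 = 0.8764 kg VSS/d.
Carbonaceous O₂ demand = substrate oxidised − cell-mass equivalent = 3.489 − 1.42 × 0.8764 = 2.244 kg O₂/d.

R_O ≈ 2.24 kg O₂/d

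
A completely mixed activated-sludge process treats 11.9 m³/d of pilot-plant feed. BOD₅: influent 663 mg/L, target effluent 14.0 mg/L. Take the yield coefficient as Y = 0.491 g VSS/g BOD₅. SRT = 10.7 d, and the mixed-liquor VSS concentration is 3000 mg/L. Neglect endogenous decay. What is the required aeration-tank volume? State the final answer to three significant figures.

V ≈ 13.5 m³

Biomass mass balance (decay neglected): V·X = Y·Q·(S₀ − S)·θ_c, so V = 0.491 × 11.9 × (663 − 14.0) × 10.7 / 3000 = 13.52 m³.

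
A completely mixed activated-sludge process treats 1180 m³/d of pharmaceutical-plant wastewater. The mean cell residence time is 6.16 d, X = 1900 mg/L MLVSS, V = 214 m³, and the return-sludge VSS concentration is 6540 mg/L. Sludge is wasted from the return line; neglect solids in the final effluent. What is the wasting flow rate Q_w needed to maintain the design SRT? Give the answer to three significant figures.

θ_c = V·X/(Q_w·X_r) when wasting from the recycle, so Q_w = V·X/(θ_c·X_r) = 214.0 × 1900 / (6.16 × 6540) = 10.09 m³/d.

Q_w ≈ 10.1 m³/d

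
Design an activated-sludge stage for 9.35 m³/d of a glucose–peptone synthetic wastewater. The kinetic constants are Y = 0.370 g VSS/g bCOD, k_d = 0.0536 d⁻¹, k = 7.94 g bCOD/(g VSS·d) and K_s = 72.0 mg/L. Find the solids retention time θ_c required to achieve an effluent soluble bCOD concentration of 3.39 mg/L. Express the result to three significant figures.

θ_c ≈ 12.7 d

From 1/θ_c = Y·k·S/(K_s + S) − k_d: Y·k·S/(K_s+S) = 0.370 × 7.94 × 3.39 / (72.0 + 3.39) = 0.1321 d⁻¹.
1/θ_c = 0.1321 − 0.0536 = 0.07850 d⁻¹, so θ_c = 12.74 d.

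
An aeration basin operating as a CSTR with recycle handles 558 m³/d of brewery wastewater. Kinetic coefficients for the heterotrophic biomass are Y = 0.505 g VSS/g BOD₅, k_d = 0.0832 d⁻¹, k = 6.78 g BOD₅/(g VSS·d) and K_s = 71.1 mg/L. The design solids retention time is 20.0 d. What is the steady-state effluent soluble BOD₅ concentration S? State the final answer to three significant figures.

S ≈ 2.88 mg/L

For a completely mixed reactor with recycle the Lawrence–McCarty relation gives S = K_s·(1 + k_d·θ_c) / [θ_c·(Y·k − k_d) − 1] = 71.1 × (1 + 0.0832 × 20.0) / [20.0 × (0.505 × 6.78 − 0.0832) − 1] = 189.4 / 65.81 = 2.878 mg/L.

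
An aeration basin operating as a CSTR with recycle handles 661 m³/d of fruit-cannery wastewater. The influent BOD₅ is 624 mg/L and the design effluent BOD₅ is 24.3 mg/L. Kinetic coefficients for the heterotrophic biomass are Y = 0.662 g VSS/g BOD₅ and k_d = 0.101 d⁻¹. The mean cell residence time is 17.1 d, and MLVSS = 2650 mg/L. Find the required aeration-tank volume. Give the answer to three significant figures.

V ≈ 621 m³

From the SRT design equation V = Y Q (S₀−S) θ_c / [X (1 + k_d θ_c)] = 0.662 × 661 × (624 − 24.3) × 17.1 / [2650 × (1 + 0.101 × 17.1)] = 4.49×10^6 / 7227 = 620.9 m³.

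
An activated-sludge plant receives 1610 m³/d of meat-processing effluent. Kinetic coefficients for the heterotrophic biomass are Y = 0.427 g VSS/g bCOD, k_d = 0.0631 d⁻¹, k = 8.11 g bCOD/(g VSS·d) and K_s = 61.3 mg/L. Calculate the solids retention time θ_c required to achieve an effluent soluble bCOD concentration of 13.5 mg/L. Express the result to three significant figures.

Specific growth rate at S = 13.5 mg/L: μ = YkS/(K_s+S) = 0.427·8.11·13.5/(61.3+13.5) = 0.6250 d⁻¹.
1/θ_c = 0.6250 − 0.0631 = 0.5619 d⁻¹, so θ_c = 1.780 d.

θ_c ≈ 1.78 d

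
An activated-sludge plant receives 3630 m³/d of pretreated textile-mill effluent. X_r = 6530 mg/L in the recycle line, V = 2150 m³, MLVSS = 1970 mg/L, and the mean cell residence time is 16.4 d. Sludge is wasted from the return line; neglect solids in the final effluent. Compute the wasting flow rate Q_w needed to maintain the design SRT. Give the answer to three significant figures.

Wasting from the return line (neglecting effluent solids): Q_w = V·X / (θ_c·X_r) = 2150 × 1970 / (16.4 × 6530) = 39.55 m³/d.

Q_w ≈ 39.6 m³/d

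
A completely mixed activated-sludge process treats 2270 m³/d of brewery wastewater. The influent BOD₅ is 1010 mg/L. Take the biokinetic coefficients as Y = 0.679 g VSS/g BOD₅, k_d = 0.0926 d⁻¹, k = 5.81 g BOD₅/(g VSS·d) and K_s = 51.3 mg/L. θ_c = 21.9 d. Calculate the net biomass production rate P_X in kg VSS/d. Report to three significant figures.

Effluent substrate depends only on kinetics and SRT: S = K_s(1 + k_d θ_c) / [θ_c(Yk − k_d) − 1] = 51.3 × (1 + 0.0926 × 21.9) / [21.9 × (0.679 × 5.81 − 0.0926) − 1] = 155.3 / 83.37 = 1.863 mg/L.
Observed yield with endogenous decay: Y_obs = Y / (1 + k_d·θ_c) = 0.679 / (1 + 0.0926 × 21.9) = 0.679 / 3.028 = 0.2242 g VSS/g BOD₅.
Substrate removed = Q·(S₀ − S) = 2270 m³/d × (1010 − 1.86) g/m³ = 2.29×10^6 g/d = 2288 kg/d.
So the net sludge growth is P_X = 0.2242 × 2288 = 513.2 kg VSS/d.

P_X ≈ 513 kg VSS/d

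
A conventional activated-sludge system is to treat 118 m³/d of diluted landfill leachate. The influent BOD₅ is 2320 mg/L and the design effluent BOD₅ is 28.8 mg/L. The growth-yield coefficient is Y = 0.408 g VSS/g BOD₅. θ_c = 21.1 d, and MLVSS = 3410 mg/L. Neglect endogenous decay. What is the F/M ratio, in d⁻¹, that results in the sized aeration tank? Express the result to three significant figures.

F/M ≈ 0.118 d⁻¹

Biomass mass balance (decay neglected): V·X = Y·Q·(S₀ − S)·θ_c, so V = 0.408 × 118 × (2320 − 28.8) × 21.1 / 3410 = 682.5 m³.
F/M = applied load / biomass = Q·S₀/(V·X) = 118 × 2320 / (682.5 × 3410) = 0.1176 d⁻¹.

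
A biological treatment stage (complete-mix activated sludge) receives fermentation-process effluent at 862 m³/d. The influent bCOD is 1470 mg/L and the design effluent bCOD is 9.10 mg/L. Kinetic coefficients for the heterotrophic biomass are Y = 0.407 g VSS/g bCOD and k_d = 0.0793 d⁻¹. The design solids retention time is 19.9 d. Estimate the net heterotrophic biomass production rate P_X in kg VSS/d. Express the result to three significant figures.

Correct the yield for decay: Y_obs = Y/(1 + k_d θ_c) = 0.407 / (1 + 0.0793 × 19.9) = 0.407 / 2.578 = 0.1579.
Substrate removed = Q·(S₀ − S) = 862 m³/d × (1470 − 9.10) g/m³ = 1.26×10^6 g/d = 1259 kg/d.
Biomass produced: P_X = Y_obs·Q·ΔS = 0.1579 × 1259 ≈ 198.8 kg VSS/d.

P_X ≈ 199 kg VSS/d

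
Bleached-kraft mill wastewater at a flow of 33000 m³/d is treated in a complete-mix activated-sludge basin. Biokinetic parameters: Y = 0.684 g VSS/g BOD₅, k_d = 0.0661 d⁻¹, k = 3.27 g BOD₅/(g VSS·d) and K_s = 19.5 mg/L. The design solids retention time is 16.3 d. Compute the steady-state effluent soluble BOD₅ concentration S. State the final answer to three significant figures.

From the Monod/SRT balance for a CMAS, S = K_s·(1+k_d θ_c)/[θ_c·(Y k − k_d) − 1] = 19.5 × (1 + 0.0661 × 16.3) / [16.3 × (0.684 × 3.27 − 0.0661) − 1] = 40.51 / 34.38 = 1.178 mg/L.

S ≈ 1.18 mg/L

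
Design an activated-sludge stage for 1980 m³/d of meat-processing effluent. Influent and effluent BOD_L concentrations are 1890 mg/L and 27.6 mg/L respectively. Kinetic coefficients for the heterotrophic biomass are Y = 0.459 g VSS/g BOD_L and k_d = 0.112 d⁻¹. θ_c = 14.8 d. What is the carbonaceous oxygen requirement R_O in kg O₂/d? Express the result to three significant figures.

Observed yield with endogenous decay: Y_obs = Y / (1 + k_d·θ_c) = 0.459 / (1 + 0.112 × 14.8) = 0.459 / 2.658 = 0.1727 g VSS/g BOD_L.
ΔS = 1890 − 27.6 = 1862 mg/L, so the substrate removal rate is 1980 × 1862/1000 = 3688 kg BOD_L/d.
Biomass synthesised: P_X = Y_obs × 3688 = 636.9 kg VSS/d.
R_O = Q·(S₀ − S) − 1.42·P_X = 3688 − 1.42 × 636.9 = 2783 kg O₂/d.

R_O ≈ 2780 kg O₂/d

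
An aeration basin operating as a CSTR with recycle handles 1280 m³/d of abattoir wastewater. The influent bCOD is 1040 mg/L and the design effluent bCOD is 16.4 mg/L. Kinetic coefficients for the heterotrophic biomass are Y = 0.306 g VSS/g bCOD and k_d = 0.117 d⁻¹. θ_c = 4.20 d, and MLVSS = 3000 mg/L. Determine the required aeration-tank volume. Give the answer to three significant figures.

V ≈ 376 m³

From the SRT design equation V = Y Q (S₀−S) θ_c / [X (1 + k_d θ_c)] = 0.306 × 1280 × (1040 − 16.4) × 4.20 / [3000 × (1 + 0.117 × 4.20)] = 1.68×10^6 / 4474 = 376.4 m³.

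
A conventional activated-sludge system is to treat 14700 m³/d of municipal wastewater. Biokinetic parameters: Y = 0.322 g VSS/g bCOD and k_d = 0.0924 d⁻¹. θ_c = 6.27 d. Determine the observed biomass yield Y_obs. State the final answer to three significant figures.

Y_obs ≈ 0.204 g VSS/g bCOD

The observed yield is Y_obs = Y/(1 + k_d·θ_c) = 0.322 / (1 + 0.0924 × 6.27) = 0.322 / 1.579 = 0.2039 g VSS per g bCOD removed.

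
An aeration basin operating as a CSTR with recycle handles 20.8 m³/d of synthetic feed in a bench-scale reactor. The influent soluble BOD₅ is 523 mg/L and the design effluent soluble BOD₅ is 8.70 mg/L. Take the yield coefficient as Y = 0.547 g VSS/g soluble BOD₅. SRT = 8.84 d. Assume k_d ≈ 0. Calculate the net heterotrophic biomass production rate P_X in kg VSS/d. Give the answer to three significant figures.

No decay correction is needed, so Y_obs = Y = 0.547.
Q·(S₀ − S) = 20.8 × (523 − 8.70) × 10⁻³ = 10.70 kg/d removed.
P_X = Y_obs · Q(S₀ − S) = 0.5470 × 10.70 = 5.851 kg VSS/d.

P_X ≈ 5.85 kg VSS/d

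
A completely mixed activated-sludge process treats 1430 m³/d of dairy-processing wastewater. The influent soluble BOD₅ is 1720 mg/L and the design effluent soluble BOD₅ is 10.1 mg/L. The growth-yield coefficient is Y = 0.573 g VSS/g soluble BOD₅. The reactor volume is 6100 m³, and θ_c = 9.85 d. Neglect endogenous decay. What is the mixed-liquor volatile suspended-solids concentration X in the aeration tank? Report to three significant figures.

X ≈ 2260 mg/L

From V·X = Y·Q·(S₀ − S)·θ_c (decay neglected): X = 0.573 × 1430 × (1720 − 10.1) × 9.85 / 6100 = 2262 mg/L.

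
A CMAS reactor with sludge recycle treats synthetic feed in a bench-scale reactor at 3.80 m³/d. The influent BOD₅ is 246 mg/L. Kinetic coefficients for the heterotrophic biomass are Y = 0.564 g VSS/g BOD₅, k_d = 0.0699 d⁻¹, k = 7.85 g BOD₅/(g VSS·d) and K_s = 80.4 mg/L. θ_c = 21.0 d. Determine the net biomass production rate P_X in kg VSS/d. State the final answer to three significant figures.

From the Monod/SRT balance for a CMAS, S = K_s·(1+k_d θ_c)/[θ_c·(Y k − k_d) − 1] = 80.4 × (1 + 0.0699 × 21.0) / [21.0 × (0.564 × 7.85 − 0.0699) − 1] = 198.4 / 90.51 = 2.192 mg/L.
The observed yield is Y_obs = Y/(1 + k_d·θ_c) = 0.564 / (1 + 0.0699 × 21.0) = 0.564 / 2.468 = 0.2285 g VSS per g BOD₅ removed.
ΔS = 246 − 2.19 = 243.8 mg/L, so the substrate removal rate is 3.80 × 243.8/1000 = 0.9265 kg BOD₅/d.
Biomass produced: P_X = Y_obs·Q·ΔS = 0.2285 × 0.9265 ≈ 0.2117 kg VSS/d.

P_X ≈ 0.212 kg VSS/d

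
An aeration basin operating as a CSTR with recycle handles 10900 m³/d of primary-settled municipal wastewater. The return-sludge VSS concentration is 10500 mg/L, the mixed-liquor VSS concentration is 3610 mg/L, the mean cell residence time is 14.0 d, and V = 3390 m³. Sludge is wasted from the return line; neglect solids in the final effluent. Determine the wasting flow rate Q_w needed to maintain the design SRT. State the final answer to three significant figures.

Q_w ≈ 83.3 m³/d

Wasting from the return line (neglecting effluent solids): Q_w = V·X / (θ_c·X_r) = 3390 × 3610 / (14.0 × 10500) = 83.25 m³/d.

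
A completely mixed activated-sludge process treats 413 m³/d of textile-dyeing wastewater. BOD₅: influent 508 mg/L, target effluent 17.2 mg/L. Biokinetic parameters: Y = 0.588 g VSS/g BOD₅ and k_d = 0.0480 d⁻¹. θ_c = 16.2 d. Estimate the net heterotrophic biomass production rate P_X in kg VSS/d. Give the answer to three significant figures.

P_X ≈ 67.0 kg VSS/d

The observed yield is Y_obs = Y/(1 + k_d·θ_c) = 0.588 / (1 + 0.0480 × 16.2) = 0.588 / 1.778 = 0.3308 g VSS per g BOD₅ removed.
Q·(S₀ − S) = 413 × (508 − 17.2) × 10⁻³ = 202.7 kg/d removed.
P_X = Y_obs · Q(S₀ − S) = 0.3308 × 202.7 = 67.05 kg VSS/d.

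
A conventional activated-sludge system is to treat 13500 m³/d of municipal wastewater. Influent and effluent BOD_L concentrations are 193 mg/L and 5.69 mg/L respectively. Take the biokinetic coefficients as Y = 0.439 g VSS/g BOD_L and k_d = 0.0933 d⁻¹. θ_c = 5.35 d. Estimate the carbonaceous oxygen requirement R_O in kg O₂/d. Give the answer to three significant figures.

R_O ≈ 1480 kg O₂/d

The observed yield is Y_obs = Y/(1 + k_d·θ_c) = 0.439 / (1 + 0.0933 × 5.35) = 0.439 / 1.499 = 0.2928 g VSS per g BOD_L removed.
Substrate removed = Q·(S₀ − S) = 13500 m³/d × (193 − 5.69) g/m³ = 2.53×10^6 g/d = 2529 kg/d.
Biomass synthesised: P_X = Y_obs × 2529 = 740.5 kg VSS/d.
R_O = Q·(S₀ − S) − 1.42·P_X = 2529 − 1.42 × 740.5 = 1477 kg O₂/d.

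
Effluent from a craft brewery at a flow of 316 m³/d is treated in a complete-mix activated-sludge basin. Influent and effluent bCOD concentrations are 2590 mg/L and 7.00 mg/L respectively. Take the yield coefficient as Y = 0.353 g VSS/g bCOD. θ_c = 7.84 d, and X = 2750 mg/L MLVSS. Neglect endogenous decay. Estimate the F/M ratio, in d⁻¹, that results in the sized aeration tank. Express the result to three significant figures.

Biomass mass balance (decay neglected): V·X = Y·Q·(S₀ − S)·θ_c, so V = 0.353 × 316 × (2590 − 7.00) × 7.84 / 2750 = 821.4 m³.
F/M = applied load / biomass = Q·S₀/(V·X) = 316 × 2590 / (821.4 × 2750) = 0.3623 d⁻¹.

F/M ≈ 0.362 d⁻¹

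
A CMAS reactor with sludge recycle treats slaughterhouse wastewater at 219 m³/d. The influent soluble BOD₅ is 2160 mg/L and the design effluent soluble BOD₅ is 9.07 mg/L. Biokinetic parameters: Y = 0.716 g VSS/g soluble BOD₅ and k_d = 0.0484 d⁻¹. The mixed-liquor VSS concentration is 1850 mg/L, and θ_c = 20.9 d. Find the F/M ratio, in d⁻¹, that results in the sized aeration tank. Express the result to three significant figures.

F/M ≈ 0.135 d⁻¹

From the SRT design equation V = Y Q (S₀−S) θ_c / [X (1 + k_d θ_c)] = 0.716 × 219 × (2160 − 9.07) × 20.9 / [1850 × (1 + 0.0484 × 20.9)] = 7.05×10^6 / 3721 = 1894 m³.
F/M = applied load / biomass = Q·S₀/(V·X) = 219 × 2160 / (1894 × 1850) = 0.1350 d⁻¹.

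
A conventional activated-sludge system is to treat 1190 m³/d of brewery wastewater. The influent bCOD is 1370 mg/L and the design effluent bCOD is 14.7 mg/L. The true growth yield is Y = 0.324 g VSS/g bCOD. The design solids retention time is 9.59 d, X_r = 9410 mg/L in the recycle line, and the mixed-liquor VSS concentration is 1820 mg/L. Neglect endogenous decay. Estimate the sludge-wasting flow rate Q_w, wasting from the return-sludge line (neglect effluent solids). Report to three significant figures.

V·X = Y·Q·ΔS·θ_c gives V = 0.324 × 1190 × (1370 − 14.7) × 9.59 / 1820 = 2753 m³.
Wasting from the return line (neglecting effluent solids): Q_w = V·X / (θ_c·X_r) = 2753 × 1820 / (9.59 × 9410) = 55.53 m³/d.

Q_w ≈ 55.5 m³/d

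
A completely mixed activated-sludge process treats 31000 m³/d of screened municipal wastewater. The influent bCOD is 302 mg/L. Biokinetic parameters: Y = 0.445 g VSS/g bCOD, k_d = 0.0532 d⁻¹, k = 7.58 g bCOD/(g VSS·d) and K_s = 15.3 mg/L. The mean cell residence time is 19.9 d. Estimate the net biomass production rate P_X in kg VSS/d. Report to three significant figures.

From the Monod/SRT balance for a CMAS, S = K_s·(1+k_d θ_c)/[θ_c·(Y k − k_d) − 1] = 15.3 × (1 + 0.0532 × 19.9) / [19.9 × (0.445 × 7.58 − 0.0532) − 1] = 31.50 / 65.07 = 0.4841 mg/L.
Correct the yield for decay: Y_obs = Y/(1 + k_d θ_c) = 0.445 / (1 + 0.0532 × 19.9) = 0.445 / 2.059 = 0.2162.
Substrate removed = Q·(S₀ − S) = 31000 m³/d × (302 − 0.484) g/m³ = 9.35×10^6 g/d = 9347 kg/d.
Net biomass production P_X = Y_obs × Q·(S₀ − S) = 0.2162 × 9347 = 2020 kg VSS/d.

P_X ≈ 2020 kg VSS/d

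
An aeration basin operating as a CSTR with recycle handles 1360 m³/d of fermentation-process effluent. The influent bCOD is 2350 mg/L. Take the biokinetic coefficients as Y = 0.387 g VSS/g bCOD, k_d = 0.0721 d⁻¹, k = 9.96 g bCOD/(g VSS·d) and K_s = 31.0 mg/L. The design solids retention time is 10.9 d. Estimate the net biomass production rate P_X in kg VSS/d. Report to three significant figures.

From the Monod/SRT balance for a CMAS, S = K_s·(1+k_d θ_c)/[θ_c·(Y k − k_d) − 1] = 31.0 × (1 + 0.0721 × 10.9) / [10.9 × (0.387 × 9.96 − 0.0721) − 1] = 55.36 / 40.23 = 1.376 mg/L.
Correct the yield for decay: Y_obs = Y/(1 + k_d θ_c) = 0.387 / (1 + 0.0721 × 10.9) = 0.387 / 1.786 = 0.2167.
Mass of bCOD removed per day: Q(S₀ − S) = 1360 × 2349 g/m³ = 3194 kg/d.
Net biomass production P_X = Y_obs × Q·(S₀ − S) = 0.2167 × 3194 = 692.2 kg VSS/d.

P_X ≈ 692 kg VSS/d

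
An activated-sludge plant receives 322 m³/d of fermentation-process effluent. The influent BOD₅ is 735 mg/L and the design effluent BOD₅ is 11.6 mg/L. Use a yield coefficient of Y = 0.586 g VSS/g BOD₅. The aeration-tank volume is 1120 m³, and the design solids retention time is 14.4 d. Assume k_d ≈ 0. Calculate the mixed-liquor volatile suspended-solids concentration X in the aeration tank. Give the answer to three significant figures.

X ≈ 1750 mg/L

X = Y·Q·ΔS·θ_c / V = 0.586 × 322 × (735 − 11.6) × 14.4 / 1120 = 1755 mg/L.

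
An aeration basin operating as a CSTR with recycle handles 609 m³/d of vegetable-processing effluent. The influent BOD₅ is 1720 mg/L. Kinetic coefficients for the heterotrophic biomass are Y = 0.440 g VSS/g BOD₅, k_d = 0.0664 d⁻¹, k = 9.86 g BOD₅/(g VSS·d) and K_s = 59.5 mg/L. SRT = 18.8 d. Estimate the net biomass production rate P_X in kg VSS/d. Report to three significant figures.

From the Monod/SRT balance for a CMAS, S = K_s·(1+k_d θ_c)/[θ_c·(Y k − k_d) − 1] = 59.5 × (1 + 0.0664 × 18.8) / [18.8 × (0.440 × 9.86 − 0.0664) − 1] = 133.8 / 79.31 = 1.687 mg/L.
The observed yield is Y_obs = Y/(1 + k_d·θ_c) = 0.440 / (1 + 0.0664 × 18.8) = 0.440 / 2.248 = 0.1957 g VSS per g BOD₅ removed.
Mass of BOD₅ removed per day: Q(S₀ − S) = 609 × 1718 g/m³ = 1046 kg/d.
P_X = Y_obs · Q(S₀ − S) = 0.1957 × 1046 = 204.8 kg VSS/d.

P_X ≈ 205 kg VSS/d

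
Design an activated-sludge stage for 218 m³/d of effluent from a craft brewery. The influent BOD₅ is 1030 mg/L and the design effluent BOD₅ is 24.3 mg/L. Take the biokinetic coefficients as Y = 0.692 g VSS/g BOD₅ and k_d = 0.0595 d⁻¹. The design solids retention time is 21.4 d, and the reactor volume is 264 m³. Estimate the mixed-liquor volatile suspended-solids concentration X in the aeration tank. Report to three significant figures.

X ≈ 5410 mg/L

From V·X·(1 + k_d·θ_c) = Y·Q·(S₀ − S)·θ_c: X = 0.692 × 218 × (1030 − 24.3) × 21.4 / [264 × (1 + 0.0595 × 21.4)] = 5410 mg/L.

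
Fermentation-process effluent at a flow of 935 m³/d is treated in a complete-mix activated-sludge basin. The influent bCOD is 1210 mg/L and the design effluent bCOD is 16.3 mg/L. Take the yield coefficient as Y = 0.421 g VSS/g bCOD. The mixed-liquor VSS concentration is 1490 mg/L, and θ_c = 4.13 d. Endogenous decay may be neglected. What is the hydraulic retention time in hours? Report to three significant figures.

V·X = Y·Q·ΔS·θ_c gives V = 0.421 × 935 × (1210 − 16.3) × 4.13 / 1490 = 1302 m³.
τ = V/Q = 1302/935 = 1.393 d, or 33.43 h.

τ ≈ 33.4 h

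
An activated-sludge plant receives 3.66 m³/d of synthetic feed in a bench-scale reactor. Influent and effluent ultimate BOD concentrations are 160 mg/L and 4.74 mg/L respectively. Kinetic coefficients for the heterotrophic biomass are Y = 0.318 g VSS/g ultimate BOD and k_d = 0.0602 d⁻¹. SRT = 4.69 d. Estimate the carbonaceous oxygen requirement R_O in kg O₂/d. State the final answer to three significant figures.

R_O ≈ 0.368 kg O₂/d

Y_obs = Y / (1 + k_d θ_c) = 0.318 / (1 + 0.0602 × 4.69) = 0.318 / 1.282 = 0.2480.
Mass of ultimate BOD removed per day: Q(S₀ − S) = 3.66 × 155.3 g/m³ = 0.5683 kg/d.
Biomass synthesised: P_X = Y_obs × 0.5683 = 0.1409 kg VSS/d.
R_O = Q·ΔS − 1.42 P_X = 0.5683 − 0.2001 = 0.3681 kg O₂/d.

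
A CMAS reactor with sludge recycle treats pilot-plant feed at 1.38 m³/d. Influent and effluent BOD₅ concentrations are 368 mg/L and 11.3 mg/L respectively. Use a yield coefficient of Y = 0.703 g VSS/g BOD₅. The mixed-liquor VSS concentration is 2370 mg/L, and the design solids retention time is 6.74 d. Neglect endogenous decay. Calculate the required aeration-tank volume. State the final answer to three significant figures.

V ≈ 0.984 m³

Biomass mass balance (decay neglected): V·X = Y·Q·(S₀ − S)·θ_c, so V = 0.703 × 1.38 × (368 − 11.3) × 6.74 / 2370 = 0.9841 m³.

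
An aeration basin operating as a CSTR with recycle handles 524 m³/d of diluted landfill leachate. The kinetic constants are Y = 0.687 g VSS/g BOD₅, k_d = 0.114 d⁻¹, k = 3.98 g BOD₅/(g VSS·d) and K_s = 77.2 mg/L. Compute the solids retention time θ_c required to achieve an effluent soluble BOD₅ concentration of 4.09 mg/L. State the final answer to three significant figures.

From 1/θ_c = Y·k·S/(K_s + S) − k_d: Y·k·S/(K_s+S) = 0.687 × 3.98 × 4.09 / (77.2 + 4.09) = 0.1376 d⁻¹.
θ_c = 1/(μ − k_d) = 1/(0.1376 − 0.114) = 1/0.02357 = 42.43 d.

θ_c ≈ 42.4 d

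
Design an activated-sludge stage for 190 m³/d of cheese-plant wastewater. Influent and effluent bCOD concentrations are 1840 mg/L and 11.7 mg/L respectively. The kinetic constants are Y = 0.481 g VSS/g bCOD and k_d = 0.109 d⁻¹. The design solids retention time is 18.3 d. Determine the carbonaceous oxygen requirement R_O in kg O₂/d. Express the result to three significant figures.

R_O ≈ 268 kg O₂/d

The observed yield is Y_obs = Y/(1 + k_d·θ_c) = 0.481 / (1 + 0.109 × 18.3) = 0.481 / 2.995 = 0.1606 g VSS per g bCOD removed.
ΔS = 1840 − 11.7 = 1828 mg/L, so the substrate removal rate is 190 × 1828/1000 = 347.4 kg bCOD/d.
Biomass synthesised: P_X = Y_obs × 347.4 = 55.79 kg VSS/d.
R_O = Q·ΔS − 1.42 P_X = 347.4 − 79.23 = 268.1 kg O₂/d.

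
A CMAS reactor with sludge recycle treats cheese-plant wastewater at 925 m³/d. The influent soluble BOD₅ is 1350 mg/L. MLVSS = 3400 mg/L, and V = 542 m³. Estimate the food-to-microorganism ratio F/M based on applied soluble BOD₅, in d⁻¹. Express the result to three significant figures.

Food-to-microorganism ratio F/M = Q S₀ / (V X) = 925 × 1350 / (542.0 × 3400) = 0.6776 d⁻¹.

F/M ≈ 0.678 d⁻¹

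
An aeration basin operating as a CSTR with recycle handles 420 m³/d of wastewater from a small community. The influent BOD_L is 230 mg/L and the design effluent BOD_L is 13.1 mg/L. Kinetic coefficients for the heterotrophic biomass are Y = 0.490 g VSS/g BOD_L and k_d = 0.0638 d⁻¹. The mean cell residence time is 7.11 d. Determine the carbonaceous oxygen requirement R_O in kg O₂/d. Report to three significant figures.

R_O ≈ 47.5 kg O₂/d

Correct the yield for decay: Y_obs = Y/(1 + k_d θ_c) = 0.490 / (1 + 0.0638 × 7.11) = 0.490 / 1.454 = 0.3371.
Q·(S₀ − S) = 420 × (230 − 13.1) × 10⁻³ = 91.10 kg/d removed.
Net sludge production P_X = 0.3371 × 91.10 = 30.71 kg VSS/d.
R_O = Q·ΔS − 1.42 P_X = 91.10 − 43.61 = 47.49 kg O₂/d.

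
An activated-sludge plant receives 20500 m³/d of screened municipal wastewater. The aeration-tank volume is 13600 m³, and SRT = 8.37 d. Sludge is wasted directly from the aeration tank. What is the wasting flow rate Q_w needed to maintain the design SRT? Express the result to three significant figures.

Wasting from the aeration tank: Q_w = V / θ_c = 13600 / 8.37 = 1625 m³/d.

Q_w ≈ 1620 m³/d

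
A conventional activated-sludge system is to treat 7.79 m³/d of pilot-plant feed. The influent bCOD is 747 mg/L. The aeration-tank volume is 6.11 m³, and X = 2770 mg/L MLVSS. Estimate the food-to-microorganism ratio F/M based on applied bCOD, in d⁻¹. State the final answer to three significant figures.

F/M = Q·S₀ / (V·X) = 7.79 × 747 / (6.110 × 2770) = 0.3438 g bCOD·(g VSS·d)⁻¹.

F/M ≈ 0.344 d⁻¹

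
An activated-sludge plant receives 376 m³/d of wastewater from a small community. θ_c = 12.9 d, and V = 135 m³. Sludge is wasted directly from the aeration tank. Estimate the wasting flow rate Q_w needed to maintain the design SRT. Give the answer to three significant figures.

With mixed-liquor wasting, θ_c = V/Q_w, so Q_w = V/θ_c = 135.0/12.9 = 10.47 m³/d.

Q_w ≈ 10.5 m³/d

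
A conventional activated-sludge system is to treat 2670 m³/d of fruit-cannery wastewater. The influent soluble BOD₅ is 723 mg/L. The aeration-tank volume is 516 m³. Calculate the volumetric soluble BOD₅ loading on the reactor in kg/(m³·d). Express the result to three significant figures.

Applied soluble BOD₅ load per unit volume = Q·S₀/V = (2670 × 723/1000)/516.0 = 3.741 kg soluble BOD₅·m⁻³·d⁻¹.

L_v ≈ 3.74 kg soluble BOD₅/(m³·d)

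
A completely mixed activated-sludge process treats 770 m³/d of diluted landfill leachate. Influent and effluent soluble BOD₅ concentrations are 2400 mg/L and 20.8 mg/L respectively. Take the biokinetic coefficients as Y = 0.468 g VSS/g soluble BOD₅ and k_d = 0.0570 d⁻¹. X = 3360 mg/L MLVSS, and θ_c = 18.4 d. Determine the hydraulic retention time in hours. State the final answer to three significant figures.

τ ≈ 71.4 h

Rearranging the biomass balance for a CMAS with decay, V = Y·Q·ΔS·θ_c / [X·(1+k_d θ_c)] = 0.468 × 770 × (2400 − 20.8) × 18.4 / [3360 × (1 + 0.0570 × 18.4)] = 1.58×10^7 / 6884 = 2292 m³.
Hydraulic retention time τ = V/Q = 2292 / 770 = 2.976 d = 71.43 h.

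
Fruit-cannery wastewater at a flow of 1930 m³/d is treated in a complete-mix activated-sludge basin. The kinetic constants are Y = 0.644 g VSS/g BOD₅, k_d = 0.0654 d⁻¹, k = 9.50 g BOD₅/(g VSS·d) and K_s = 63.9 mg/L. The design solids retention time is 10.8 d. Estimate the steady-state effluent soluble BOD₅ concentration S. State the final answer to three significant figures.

From the Monod/SRT balance for a CMAS, S = K_s·(1+k_d θ_c)/[θ_c·(Y k − k_d) − 1] = 63.9 × (1 + 0.0654 × 10.8) / [10.8 × (0.644 × 9.50 − 0.0654) − 1] = 109.0 / 64.37 = 1.694 mg/L.

S ≈ 1.69 mg/L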